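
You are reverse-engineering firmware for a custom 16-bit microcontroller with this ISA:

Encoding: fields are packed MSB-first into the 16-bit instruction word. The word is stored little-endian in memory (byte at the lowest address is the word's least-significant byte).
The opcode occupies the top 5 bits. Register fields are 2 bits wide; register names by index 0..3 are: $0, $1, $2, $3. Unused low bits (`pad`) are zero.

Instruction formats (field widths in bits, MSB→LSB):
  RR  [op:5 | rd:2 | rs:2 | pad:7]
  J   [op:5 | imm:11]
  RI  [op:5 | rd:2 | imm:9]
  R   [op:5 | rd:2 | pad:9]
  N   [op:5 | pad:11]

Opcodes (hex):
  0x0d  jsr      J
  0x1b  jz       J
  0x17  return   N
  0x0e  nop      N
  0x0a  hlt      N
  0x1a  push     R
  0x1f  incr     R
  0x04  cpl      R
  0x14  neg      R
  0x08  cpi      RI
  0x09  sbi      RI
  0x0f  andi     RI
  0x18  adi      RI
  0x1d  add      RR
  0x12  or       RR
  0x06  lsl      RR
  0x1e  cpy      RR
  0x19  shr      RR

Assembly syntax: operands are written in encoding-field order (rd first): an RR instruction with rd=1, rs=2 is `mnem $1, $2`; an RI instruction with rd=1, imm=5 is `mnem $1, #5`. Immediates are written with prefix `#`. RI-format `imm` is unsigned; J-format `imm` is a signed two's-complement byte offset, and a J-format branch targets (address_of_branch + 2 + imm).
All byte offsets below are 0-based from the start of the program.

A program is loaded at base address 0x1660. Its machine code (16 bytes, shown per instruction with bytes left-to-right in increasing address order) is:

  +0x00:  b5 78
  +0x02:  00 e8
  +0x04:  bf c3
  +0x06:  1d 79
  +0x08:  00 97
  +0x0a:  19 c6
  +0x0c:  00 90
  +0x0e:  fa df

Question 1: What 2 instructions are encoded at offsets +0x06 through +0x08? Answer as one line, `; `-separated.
andi $0, #285; or $3, $2

@+06  little-endian(1d 79) = 0x791d
  opcode bits[15:11]=0xf: andi/RI
  rd@[10:9]=0x0 ⇒ $0
  imm@[8:0]=0x11d ⇒ #285
@+08  little-endian(00 97) = 0x9700
  opcode bits[15:11]=0x12: or/RR
  rd@[10:9]=0x3 ⇒ $3
  rs@[8:7]=0x2 ⇒ $2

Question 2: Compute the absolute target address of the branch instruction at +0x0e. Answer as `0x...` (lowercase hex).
0x166a

@+0e  little-endian(fa df) = 0xdffa
  top 5b → 0x1b → jz [J]
  [10:0] imm=2042 (s11→-6) = #-6
  target = base 0x1660 + off 0x0e + 2 + imm -6 = 0x166a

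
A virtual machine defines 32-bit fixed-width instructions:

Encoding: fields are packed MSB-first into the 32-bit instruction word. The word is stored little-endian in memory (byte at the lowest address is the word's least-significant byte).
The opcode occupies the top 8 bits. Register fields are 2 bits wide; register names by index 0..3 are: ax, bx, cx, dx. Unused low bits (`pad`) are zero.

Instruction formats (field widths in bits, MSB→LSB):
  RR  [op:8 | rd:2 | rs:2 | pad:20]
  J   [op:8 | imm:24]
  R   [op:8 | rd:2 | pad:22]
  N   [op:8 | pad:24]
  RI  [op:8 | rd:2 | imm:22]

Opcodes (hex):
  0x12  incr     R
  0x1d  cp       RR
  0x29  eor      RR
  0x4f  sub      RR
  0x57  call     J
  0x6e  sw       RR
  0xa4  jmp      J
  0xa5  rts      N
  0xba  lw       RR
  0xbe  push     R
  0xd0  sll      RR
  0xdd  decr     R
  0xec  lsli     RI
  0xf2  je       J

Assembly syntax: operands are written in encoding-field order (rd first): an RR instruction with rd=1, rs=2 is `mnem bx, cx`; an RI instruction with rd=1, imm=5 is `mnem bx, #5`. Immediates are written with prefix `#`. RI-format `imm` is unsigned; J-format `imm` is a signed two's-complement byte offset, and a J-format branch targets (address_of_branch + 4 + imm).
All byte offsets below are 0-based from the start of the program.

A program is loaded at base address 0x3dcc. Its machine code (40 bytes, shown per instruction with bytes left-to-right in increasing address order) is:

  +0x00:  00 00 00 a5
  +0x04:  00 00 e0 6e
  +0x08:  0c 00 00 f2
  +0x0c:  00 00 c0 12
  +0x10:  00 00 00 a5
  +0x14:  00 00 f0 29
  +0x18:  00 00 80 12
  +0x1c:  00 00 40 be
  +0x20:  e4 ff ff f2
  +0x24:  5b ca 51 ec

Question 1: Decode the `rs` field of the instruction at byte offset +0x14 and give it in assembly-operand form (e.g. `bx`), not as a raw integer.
@+14  little-endian(00 00 f0 29) = 0x29f00000
  top 8b → 0x29 → eor [RR]
  rd@[23:22]=0x3 ⇒ dx
  rs@[21:20]=0x3 ⇒ dx

dx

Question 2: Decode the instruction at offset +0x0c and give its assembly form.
[0c] 00 00 c0 12 → 0x12c00000
  top 8b → 0x12 → incr [R]
  rd@[23:22]=0x3 ⇒ dx

incr dx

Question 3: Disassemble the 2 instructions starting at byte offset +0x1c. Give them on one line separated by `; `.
[1c] 00 00 40 be → 0xbe400000
  opcode bits[31:24]=0xbe: push/R
  rd@[23:22]=0x1 ⇒ bx
[20] e4 ff ff f2 → 0xf2ffffe4
  opcode bits[31:24]=0xf2: je/J
  imm@[23:0]=0xffffe4 (s24→-28) ⇒ #-28

push bx; je #-28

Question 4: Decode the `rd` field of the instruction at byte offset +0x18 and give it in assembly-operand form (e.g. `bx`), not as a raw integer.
cx

[18] 00 00 80 12 → 0x12800000
  opcode bits[31:24]=0x12: incr/R
  rd@[23:22]=0x2 ⇒ cx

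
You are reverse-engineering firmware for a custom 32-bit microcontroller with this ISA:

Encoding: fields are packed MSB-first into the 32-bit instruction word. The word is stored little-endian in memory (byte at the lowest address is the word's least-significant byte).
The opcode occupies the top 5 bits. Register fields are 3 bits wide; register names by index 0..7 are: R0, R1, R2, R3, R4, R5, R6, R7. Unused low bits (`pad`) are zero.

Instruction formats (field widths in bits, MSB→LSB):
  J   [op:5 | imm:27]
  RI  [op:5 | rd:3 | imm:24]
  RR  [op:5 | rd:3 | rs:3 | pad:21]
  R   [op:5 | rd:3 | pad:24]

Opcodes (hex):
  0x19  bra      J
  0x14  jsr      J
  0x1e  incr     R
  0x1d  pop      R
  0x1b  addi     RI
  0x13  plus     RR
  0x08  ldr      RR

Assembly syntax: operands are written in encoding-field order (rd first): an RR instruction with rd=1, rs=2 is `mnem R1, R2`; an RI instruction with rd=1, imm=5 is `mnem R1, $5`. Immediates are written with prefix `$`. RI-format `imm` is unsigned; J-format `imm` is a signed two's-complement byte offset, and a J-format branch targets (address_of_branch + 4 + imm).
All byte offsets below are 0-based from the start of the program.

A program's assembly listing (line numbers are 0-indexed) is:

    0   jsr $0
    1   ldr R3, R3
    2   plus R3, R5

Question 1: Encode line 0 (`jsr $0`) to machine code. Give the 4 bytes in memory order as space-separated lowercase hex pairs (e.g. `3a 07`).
00 00 00 a0

line 0 (jsr): pack op=0x14:5|imm=0:27 = 0xa0000000; little→ 00 00 00 a0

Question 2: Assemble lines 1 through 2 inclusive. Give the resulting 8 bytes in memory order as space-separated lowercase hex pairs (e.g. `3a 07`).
00 00 60 43 00 00 a0 9b

L1: ldr op=0x8:5|rd=3:3|rs=3:3|pad=0:21 ⇒ 0x43600000 ⇒ little 00 00 60 43
L2: plus op=0x13:5|rd=3:3|rs=5:3|pad=0:21 ⇒ 0x9ba00000 ⇒ little 00 00 a0 9b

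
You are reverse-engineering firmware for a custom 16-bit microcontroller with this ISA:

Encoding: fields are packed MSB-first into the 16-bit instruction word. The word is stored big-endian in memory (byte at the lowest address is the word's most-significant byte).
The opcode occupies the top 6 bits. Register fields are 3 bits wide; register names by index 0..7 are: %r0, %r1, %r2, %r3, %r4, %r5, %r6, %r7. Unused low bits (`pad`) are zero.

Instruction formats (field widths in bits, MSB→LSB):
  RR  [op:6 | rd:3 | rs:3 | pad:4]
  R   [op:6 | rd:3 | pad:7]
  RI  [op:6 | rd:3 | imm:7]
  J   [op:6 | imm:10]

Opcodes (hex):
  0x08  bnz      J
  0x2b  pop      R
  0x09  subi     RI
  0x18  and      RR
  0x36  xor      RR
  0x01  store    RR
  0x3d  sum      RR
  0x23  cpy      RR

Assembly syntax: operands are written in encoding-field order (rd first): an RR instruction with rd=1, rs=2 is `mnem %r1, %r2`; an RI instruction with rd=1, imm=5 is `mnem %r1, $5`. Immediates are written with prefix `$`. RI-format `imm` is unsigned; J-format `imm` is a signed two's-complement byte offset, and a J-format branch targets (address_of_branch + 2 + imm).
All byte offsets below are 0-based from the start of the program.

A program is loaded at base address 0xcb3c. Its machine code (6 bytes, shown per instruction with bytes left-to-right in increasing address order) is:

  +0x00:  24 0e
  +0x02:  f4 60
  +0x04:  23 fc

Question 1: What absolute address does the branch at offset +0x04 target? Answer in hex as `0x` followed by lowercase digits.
0xcb3e

+0x04: 23 fc ⇒ word 0x23fc (big)
  top 6b → 0x8 → bnz [J]
  [9:0] imm=1020 (s10→-4) = $-4
  target = base 0xcb3c + off 0x04 + 2 + imm -4 = 0xcb3e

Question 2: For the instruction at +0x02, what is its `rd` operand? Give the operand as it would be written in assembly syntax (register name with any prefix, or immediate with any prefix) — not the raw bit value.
%r0

[02] f4 60 → 0xf460
  op=0xf460>>10=0x3d ⇒ sum (RR)
  rd: (w>>7)&0x7=0x0 → %r0
  rs: (w>>4)&0x7=0x6 → %r6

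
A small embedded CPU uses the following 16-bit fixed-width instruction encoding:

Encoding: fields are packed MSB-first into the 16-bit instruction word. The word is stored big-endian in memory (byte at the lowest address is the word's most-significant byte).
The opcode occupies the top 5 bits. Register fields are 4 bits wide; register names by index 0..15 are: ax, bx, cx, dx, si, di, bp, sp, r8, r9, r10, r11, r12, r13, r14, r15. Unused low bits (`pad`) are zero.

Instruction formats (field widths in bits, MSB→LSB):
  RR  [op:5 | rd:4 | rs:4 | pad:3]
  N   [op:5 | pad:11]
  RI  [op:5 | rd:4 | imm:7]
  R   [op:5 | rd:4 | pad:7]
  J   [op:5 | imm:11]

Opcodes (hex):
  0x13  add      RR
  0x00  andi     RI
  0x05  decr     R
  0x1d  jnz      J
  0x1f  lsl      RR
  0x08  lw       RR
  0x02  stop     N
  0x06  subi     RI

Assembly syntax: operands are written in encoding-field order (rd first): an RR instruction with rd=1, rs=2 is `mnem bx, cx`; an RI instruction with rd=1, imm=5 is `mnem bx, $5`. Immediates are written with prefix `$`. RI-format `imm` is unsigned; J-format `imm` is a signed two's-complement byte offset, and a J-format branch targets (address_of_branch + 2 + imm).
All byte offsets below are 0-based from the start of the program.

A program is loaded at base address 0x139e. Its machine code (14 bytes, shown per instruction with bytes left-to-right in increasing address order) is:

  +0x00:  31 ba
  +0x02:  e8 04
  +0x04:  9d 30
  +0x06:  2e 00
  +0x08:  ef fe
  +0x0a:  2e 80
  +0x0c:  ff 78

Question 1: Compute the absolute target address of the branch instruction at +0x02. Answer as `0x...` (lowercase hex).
0x13a6

@+02  big-endian(e8 04) = 0xe804
  opcode bits[15:11]=0x1d: jnz/J
  imm: (w>>0)&0x7ff=0x4 → $4
  target = base 0x139e + off 0x02 + 2 + imm 4 = 0x13a6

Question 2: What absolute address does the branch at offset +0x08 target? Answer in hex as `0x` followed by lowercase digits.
@+08  big-endian(ef fe) = 0xeffe
  opcode bits[15:11]=0x1d: jnz/J
  imm@[10:0]=0x7fe (s11→-2) ⇒ $-2
  target = base 0x139e + off 0x08 + 2 + imm -2 = 0x13a6

0x13a6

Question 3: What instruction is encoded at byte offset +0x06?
decr r12

@+06  big-endian(2e 00) = 0x2e00
  op=0x2e00>>11=0x5 ⇒ decr (R)
  rd: (w>>7)&0xf=0xc → r12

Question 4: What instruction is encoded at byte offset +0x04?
add r10, bp

+0x04: 9d 30 ⇒ word 0x9d30 (big)
  top 5b → 0x13 → add [RR]
  rd@[10:7]=0xa ⇒ r10
  rs@[6:3]=0x6 ⇒ bp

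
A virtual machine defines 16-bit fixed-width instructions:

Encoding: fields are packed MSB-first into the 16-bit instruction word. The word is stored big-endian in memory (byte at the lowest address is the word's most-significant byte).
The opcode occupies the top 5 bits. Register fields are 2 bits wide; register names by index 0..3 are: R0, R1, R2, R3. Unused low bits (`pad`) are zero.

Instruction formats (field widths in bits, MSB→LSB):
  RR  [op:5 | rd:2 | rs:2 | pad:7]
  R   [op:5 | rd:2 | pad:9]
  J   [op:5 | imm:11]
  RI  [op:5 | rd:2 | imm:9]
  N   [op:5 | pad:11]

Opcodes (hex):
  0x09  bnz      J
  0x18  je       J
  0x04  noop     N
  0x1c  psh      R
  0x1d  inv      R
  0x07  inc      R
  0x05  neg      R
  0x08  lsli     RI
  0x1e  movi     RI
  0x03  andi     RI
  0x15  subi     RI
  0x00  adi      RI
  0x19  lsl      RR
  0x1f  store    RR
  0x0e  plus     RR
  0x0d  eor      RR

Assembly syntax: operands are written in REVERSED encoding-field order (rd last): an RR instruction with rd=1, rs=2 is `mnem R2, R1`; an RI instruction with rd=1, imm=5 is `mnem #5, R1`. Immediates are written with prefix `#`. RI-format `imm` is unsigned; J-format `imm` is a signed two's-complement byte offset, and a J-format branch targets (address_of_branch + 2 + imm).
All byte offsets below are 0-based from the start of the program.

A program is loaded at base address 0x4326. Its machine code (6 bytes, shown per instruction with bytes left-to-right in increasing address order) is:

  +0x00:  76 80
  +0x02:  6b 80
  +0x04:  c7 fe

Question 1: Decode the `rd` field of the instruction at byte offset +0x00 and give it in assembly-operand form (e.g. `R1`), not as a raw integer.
off 0x00: read 76 80 as big → 0x7680
  opcode bits[15:11]=0xe: plus/RR
  rd: (w>>9)&0x3=0x3 → R3
  rs: (w>>7)&0x3=0x1 → R1

R3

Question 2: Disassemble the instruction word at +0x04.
[04] c7 fe → 0xc7fe
  top 5b → 0x18 → je [J]
  imm@[10:0]=0x7fe (s11→-2) ⇒ #-2

je #-2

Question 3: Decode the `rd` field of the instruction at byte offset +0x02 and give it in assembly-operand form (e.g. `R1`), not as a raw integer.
off 0x02: read 6b 80 as big → 0x6b80
  op=0x6b80>>11=0xd ⇒ eor (RR)
  rd: (w>>9)&0x3=0x1 → R1
  rs: (w>>7)&0x3=0x3 → R3

R1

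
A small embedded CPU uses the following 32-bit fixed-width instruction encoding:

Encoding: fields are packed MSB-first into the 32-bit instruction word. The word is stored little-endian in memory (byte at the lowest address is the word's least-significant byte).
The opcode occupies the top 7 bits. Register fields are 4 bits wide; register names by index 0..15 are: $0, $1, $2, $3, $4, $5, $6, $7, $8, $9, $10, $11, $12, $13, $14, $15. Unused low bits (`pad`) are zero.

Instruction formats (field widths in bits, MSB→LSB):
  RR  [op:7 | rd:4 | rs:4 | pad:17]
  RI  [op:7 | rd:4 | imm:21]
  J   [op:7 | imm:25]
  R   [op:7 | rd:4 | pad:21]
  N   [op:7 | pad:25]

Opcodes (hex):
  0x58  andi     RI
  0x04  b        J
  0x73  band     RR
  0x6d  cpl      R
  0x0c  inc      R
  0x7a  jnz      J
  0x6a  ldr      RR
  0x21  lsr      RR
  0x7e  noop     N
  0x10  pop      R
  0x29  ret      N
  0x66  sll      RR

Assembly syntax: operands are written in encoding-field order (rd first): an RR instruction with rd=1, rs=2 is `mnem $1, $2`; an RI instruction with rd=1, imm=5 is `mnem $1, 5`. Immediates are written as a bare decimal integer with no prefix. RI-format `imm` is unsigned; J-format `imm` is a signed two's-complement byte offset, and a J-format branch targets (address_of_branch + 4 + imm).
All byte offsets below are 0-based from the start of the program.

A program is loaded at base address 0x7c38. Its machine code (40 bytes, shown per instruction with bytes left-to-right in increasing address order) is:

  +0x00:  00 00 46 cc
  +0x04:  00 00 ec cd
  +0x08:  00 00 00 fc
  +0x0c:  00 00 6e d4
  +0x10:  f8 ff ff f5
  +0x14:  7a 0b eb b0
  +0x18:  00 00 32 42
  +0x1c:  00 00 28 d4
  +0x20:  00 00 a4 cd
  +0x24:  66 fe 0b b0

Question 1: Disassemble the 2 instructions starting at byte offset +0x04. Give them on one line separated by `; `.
+0x04: 00 00 ec cd ⇒ word 0xcdec0000 (little)
  top 7b → 0x66 → sll [RR]
  [24:21] rd=15 = $15
  [20:17] rs=6 = $6
+0x08: 00 00 00 fc ⇒ word 0xfc000000 (little)
  top 7b → 0x7e → noop [N]

sll $15, $6; noop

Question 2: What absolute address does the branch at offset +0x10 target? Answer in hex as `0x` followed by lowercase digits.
0x7c44

@+10  little-endian(f8 ff ff f5) = 0xf5fffff8
  op=0xf5fffff8>>25=0x7a ⇒ jnz (J)
  imm: (w>>0)&0x1ffffff=0x1fffff8 (s25→-8) → -8
  target = base 0x7c38 + off 0x10 + 4 + imm -8 = 0x7c44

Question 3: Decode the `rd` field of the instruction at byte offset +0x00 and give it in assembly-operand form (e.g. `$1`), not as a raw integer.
$2

[00] 00 00 46 cc → 0xcc460000
  op=0xcc460000>>25=0x66 ⇒ sll (RR)
  [24:21] rd=2 = $2
  [20:17] rs=3 = $3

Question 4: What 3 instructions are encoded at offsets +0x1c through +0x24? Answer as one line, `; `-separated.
ldr $1, $4; sll $13, $2; andi $0, 786022

+0x1c: 00 00 28 d4 ⇒ word 0xd4280000 (little)
  opcode bits[31:25]=0x6a: ldr/RR
  [24:21] rd=1 = $1
  [20:17] rs=4 = $4
+0x20: 00 00 a4 cd ⇒ word 0xcda40000 (little)
  opcode bits[31:25]=0x66: sll/RR
  [24:21] rd=13 = $13
  [20:17] rs=2 = $2
+0x24: 66 fe 0b b0 ⇒ word 0xb00bfe66 (little)
  opcode bits[31:25]=0x58: andi/RI
  [24:21] rd=0 = $0
  [20:0] imm=786022 = 786022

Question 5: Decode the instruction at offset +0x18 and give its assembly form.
off 0x18: read 00 00 32 42 as little → 0x42320000
  opcode bits[31:25]=0x21: lsr/RR
  rd: (w>>21)&0xf=0x1 → $1
  rs: (w>>17)&0xf=0x9 → $9

lsr $1, $9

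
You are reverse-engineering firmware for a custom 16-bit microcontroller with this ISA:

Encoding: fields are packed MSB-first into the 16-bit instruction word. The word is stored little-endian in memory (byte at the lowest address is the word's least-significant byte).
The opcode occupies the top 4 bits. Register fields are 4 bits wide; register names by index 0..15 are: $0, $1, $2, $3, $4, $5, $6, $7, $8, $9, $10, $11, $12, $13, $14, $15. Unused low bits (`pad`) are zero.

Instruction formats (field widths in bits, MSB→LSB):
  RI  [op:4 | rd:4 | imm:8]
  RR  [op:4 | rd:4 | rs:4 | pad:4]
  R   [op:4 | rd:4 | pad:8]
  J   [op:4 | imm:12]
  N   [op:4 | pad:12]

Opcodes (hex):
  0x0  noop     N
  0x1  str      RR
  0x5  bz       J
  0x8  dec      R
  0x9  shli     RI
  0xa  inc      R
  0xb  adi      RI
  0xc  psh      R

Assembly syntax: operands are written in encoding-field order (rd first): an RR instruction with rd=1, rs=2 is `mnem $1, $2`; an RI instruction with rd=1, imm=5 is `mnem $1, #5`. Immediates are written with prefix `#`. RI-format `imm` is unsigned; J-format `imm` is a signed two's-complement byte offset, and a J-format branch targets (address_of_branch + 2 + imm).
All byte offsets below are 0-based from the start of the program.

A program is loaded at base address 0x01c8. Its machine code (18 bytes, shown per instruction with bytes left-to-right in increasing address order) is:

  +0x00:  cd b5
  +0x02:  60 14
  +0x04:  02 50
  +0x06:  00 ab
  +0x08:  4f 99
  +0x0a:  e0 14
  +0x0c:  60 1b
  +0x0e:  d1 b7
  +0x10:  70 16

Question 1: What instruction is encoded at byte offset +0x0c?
str $11, $6

@+0c  little-endian(60 1b) = 0x1b60
  op=0x1b60>>12=0x1 ⇒ str (RR)
  rd@[11:8]=0xb ⇒ $11
  rs@[7:4]=0x6 ⇒ $6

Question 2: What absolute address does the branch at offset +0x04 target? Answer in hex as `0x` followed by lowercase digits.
off 0x04: read 02 50 as little → 0x5002
  opcode bits[15:12]=0x5: bz/J
  imm: (w>>0)&0xfff=0x2 → #2
  target = base 0x01c8 + off 0x04 + 2 + imm 2 = 0x01d0

0x01d0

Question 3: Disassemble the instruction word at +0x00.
adi $5, #205

[00] cd b5 → 0xb5cd
  opcode bits[15:12]=0xb: adi/RI
  [11:8] rd=5 = $5
  [7:0] imm=205 = #205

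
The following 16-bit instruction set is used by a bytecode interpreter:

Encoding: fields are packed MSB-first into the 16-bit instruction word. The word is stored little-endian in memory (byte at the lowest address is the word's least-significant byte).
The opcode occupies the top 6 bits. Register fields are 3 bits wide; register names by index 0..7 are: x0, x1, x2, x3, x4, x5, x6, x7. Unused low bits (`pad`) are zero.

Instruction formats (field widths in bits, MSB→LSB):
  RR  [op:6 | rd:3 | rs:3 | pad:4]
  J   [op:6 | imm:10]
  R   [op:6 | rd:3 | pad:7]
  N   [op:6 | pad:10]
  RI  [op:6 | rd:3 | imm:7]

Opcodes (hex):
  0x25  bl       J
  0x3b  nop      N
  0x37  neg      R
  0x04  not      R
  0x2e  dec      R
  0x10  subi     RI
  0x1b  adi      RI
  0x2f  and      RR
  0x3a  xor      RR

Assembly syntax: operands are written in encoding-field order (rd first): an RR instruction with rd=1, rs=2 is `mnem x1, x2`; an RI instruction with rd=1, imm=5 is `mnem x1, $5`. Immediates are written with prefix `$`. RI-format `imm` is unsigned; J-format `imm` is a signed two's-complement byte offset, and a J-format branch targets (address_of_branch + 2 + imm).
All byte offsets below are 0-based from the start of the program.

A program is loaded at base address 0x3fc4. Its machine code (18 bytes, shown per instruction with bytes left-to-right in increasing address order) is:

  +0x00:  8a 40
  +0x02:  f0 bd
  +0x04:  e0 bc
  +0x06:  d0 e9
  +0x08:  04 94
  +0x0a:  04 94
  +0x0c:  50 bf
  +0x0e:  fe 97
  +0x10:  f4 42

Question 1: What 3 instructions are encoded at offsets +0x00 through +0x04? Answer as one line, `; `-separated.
subi x1, $10; and x3, x7; and x1, x6

[00] 8a 40 → 0x408a
  opcode bits[15:10]=0x10: subi/RI
  rd@[9:7]=0x1 ⇒ x1
  imm@[6:0]=0xa ⇒ $10
[02] f0 bd → 0xbdf0
  opcode bits[15:10]=0x2f: and/RR
  rd@[9:7]=0x3 ⇒ x3
  rs@[6:4]=0x7 ⇒ x7
[04] e0 bc → 0xbce0
  opcode bits[15:10]=0x2f: and/RR
  rd@[9:7]=0x1 ⇒ x1
  rs@[6:4]=0x6 ⇒ x6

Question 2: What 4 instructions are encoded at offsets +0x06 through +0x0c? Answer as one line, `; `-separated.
xor x3, x5; bl $4; bl $4; and x6, x5

off 0x06: read d0 e9 as little → 0xe9d0
  op=0xe9d0>>10=0x3a ⇒ xor (RR)
  rd: (w>>7)&0x7=0x3 → x3
  rs: (w>>4)&0x7=0x5 → x5
off 0x08: read 04 94 as little → 0x9404
  op=0x9404>>10=0x25 ⇒ bl (J)
  imm: (w>>0)&0x3ff=0x4 → $4
off 0x0a: read 04 94 as little → 0x9404
  op=0x9404>>10=0x25 ⇒ bl (J)
  imm: (w>>0)&0x3ff=0x4 → $4
off 0x0c: read 50 bf as little → 0xbf50
  op=0xbf50>>10=0x2f ⇒ and (RR)
  rd: (w>>7)&0x7=0x6 → x6
  rs: (w>>4)&0x7=0x5 → x5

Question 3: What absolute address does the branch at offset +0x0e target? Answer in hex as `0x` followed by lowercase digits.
+0x0e: fe 97 ⇒ word 0x97fe (little)
  op=0x97fe>>10=0x25 ⇒ bl (J)
  imm@[9:0]=0x3fe (s10→-2) ⇒ $-2
  target = base 0x3fc4 + off 0x0e + 2 + imm -2 = 0x3fd2

0x3fd2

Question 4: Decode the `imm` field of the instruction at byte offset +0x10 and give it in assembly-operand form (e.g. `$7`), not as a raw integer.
@+10  little-endian(f4 42) = 0x42f4
  opcode bits[15:10]=0x10: subi/RI
  [9:7] rd=5 = x5
  [6:0] imm=116 = $116

$116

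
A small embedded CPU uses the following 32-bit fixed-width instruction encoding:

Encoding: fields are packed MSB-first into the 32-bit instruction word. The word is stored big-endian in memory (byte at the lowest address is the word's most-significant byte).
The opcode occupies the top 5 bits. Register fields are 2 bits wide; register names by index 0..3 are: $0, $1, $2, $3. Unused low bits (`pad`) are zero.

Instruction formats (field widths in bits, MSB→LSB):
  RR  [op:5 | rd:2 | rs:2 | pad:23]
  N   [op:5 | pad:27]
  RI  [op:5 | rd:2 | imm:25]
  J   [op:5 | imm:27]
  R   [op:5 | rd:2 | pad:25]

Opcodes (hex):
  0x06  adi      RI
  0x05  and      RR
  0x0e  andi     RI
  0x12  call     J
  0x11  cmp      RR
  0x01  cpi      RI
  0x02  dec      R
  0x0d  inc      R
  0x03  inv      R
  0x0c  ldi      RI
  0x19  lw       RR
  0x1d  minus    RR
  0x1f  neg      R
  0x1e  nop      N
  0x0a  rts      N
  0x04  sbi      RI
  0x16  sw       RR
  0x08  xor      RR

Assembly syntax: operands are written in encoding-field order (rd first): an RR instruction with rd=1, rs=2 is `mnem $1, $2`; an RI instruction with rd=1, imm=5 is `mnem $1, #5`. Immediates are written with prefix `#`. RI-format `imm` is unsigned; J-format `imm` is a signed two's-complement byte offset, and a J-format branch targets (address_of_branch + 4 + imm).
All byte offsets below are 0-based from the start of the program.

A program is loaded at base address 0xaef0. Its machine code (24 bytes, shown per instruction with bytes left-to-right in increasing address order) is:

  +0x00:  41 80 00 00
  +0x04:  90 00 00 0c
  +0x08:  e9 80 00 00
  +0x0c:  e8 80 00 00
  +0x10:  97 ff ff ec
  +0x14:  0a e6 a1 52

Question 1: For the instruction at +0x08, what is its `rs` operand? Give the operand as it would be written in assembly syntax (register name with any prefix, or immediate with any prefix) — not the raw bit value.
$3

@+08  big-endian(e9 80 00 00) = 0xe9800000
  top 5b → 0x1d → minus [RR]
  rd@[26:25]=0x0 ⇒ $0
  rs@[24:23]=0x3 ⇒ $3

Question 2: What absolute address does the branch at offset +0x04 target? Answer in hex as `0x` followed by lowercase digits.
0xaf04

+0x04: 90 00 00 0c ⇒ word 0x9000000c (big)
  top 5b → 0x12 → call [J]
  imm@[26:0]=0xc ⇒ #12
  target = base 0xaef0 + off 0x04 + 4 + imm 12 = 0xaf04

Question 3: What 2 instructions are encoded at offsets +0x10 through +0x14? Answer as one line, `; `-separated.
@+10  big-endian(97 ff ff ec) = 0x97ffffec
  opcode bits[31:27]=0x12: call/J
  [26:0] imm=134217708 (s27→-20) = #-20
@+14  big-endian(0a e6 a1 52) = 0x0ae6a152
  opcode bits[31:27]=0x1: cpi/RI
  [26:25] rd=1 = $1
  [24:0] imm=15114578 = #15114578

call #-20; cpi $1, #15114578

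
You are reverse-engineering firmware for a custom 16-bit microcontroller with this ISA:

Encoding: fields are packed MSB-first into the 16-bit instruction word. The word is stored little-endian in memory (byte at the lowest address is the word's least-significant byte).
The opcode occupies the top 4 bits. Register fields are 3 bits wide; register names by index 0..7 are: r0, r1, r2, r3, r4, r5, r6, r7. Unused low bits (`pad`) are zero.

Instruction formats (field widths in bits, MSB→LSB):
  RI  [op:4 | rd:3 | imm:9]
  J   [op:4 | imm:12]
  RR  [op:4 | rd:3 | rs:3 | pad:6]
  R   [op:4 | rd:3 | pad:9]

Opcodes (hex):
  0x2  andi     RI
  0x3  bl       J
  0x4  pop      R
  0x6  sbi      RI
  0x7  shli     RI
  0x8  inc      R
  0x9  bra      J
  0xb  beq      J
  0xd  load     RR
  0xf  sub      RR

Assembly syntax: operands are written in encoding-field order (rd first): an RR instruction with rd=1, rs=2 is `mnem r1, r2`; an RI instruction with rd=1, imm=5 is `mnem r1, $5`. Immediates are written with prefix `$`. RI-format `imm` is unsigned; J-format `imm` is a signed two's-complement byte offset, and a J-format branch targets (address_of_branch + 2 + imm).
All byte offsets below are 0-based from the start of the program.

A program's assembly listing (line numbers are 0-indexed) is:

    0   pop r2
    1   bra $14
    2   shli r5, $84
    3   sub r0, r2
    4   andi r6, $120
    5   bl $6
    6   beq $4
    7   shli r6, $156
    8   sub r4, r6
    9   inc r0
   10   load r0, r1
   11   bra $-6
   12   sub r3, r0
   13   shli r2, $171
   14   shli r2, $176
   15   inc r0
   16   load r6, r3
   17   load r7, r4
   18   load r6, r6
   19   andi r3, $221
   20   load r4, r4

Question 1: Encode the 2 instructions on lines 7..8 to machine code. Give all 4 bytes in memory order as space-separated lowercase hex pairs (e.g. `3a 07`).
line 7 (shli): pack op=0x7:4|rd=6:3|imm=156:9 = 0x7c9c; little→ 9c 7c
line 8 (sub): pack op=0xf:4|rd=4:3|rs=6:3|pad=0:6 = 0xf980; little→ 80 f9

9c 7c 80 f9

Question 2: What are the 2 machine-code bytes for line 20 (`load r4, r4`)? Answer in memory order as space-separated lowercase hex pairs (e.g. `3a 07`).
00 d9

20. load fields op=0xd:4|rd=4:3|rs=4:3|pad=0:6 → word d900h → 00 d9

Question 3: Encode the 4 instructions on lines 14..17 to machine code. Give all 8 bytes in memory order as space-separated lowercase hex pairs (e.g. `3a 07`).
line 14 (shli): pack op=0x7:4|rd=2:3|imm=176:9 = 0x74b0; little→ b0 74
line 15 (inc): pack op=0x8:4|rd=0:3|pad=0:9 = 0x8000; little→ 00 80
line 16 (load): pack op=0xd:4|rd=6:3|rs=3:3|pad=0:6 = 0xdcc0; little→ c0 dc
line 17 (load): pack op=0xd:4|rd=7:3|rs=4:3|pad=0:6 = 0xdf00; little→ 00 df

b0 74 00 80 c0 dc 00 df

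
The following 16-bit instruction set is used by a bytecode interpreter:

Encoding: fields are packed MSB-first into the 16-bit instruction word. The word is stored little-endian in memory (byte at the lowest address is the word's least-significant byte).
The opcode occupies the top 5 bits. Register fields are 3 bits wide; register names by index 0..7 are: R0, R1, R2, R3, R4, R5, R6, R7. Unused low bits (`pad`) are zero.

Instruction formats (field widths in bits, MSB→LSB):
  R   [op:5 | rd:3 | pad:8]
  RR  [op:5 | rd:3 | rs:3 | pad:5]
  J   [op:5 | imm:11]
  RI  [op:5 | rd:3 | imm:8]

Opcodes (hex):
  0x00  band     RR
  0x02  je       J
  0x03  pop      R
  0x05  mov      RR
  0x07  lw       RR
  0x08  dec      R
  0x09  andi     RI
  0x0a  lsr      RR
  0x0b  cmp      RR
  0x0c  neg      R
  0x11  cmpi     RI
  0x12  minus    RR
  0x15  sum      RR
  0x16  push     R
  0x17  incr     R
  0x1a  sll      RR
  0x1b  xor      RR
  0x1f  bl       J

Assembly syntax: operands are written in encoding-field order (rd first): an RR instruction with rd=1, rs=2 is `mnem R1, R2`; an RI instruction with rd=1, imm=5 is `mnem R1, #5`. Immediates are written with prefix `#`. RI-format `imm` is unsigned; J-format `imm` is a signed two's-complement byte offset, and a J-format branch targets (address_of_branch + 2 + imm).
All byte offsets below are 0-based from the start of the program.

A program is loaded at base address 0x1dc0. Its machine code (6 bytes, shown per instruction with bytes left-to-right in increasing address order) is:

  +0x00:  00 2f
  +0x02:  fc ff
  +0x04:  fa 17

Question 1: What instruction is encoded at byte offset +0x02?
bl #-4

[02] fc ff → 0xfffc
  op=0xfffc>>11=0x1f ⇒ bl (J)
  imm@[10:0]=0x7fc (s11→-4) ⇒ #-4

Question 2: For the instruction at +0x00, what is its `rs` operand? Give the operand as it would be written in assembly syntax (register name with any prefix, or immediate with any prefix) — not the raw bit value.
off 0x00: read 00 2f as little → 0x2f00
  op=0x2f00>>11=0x5 ⇒ mov (RR)
  rd@[10:8]=0x7 ⇒ R7
  rs@[7:5]=0x0 ⇒ R0

R0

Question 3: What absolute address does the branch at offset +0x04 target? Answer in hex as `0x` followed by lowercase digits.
0x1dc0

[04] fa 17 → 0x17fa
  top 5b → 0x2 → je [J]
  imm@[10:0]=0x7fa (s11→-6) ⇒ #-6
  target = base 0x1dc0 + off 0x04 + 2 + imm -6 = 0x1dc0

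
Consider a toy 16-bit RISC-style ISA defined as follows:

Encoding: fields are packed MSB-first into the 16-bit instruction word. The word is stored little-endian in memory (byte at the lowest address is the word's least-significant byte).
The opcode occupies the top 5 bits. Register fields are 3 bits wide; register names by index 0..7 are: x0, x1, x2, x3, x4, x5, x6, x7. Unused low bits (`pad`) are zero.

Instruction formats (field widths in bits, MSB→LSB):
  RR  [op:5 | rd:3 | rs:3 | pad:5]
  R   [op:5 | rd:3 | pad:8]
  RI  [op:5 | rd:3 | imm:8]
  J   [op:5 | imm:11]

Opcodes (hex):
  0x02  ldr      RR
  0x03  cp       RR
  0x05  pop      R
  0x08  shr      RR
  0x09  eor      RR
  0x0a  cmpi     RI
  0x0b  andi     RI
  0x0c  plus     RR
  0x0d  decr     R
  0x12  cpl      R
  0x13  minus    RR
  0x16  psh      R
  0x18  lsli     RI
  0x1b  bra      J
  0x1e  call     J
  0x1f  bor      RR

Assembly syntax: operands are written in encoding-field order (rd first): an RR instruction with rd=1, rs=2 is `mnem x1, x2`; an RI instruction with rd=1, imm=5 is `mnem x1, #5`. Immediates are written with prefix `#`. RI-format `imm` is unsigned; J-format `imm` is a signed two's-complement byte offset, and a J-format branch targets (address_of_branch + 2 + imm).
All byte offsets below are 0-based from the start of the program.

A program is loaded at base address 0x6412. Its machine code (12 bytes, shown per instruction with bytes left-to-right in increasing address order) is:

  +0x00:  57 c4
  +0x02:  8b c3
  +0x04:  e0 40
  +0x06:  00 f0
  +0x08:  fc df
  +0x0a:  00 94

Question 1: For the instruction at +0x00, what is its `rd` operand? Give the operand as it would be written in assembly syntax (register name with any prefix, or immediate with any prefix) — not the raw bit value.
off 0x00: read 57 c4 as little → 0xc457
  op=0xc457>>11=0x18 ⇒ lsli (RI)
  [10:8] rd=4 = x4
  [7:0] imm=87 = #87

x4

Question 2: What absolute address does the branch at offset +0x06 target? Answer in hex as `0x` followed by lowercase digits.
[06] 00 f0 → 0xf000
  top 5b → 0x1e → call [J]
  [10:0] imm=0 = #0
  target = base 0x6412 + off 0x06 + 2 + imm 0 = 0x641a

0x641a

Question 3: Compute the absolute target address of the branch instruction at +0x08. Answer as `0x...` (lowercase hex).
0x6418

@+08  little-endian(fc df) = 0xdffc
  opcode bits[15:11]=0x1b: bra/J
  imm@[10:0]=0x7fc (s11→-4) ⇒ #-4
  target = base 0x6412 + off 0x08 + 2 + imm -4 = 0x6418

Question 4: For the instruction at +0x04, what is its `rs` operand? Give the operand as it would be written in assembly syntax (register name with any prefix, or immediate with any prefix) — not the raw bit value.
off 0x04: read e0 40 as little → 0x40e0
  top 5b → 0x8 → shr [RR]
  [10:8] rd=0 = x0
  [7:5] rs=7 = x7

x7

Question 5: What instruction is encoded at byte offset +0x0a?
cpl x4

[0a] 00 94 → 0x9400
  opcode bits[15:11]=0x12: cpl/R
  [10:8] rd=4 = x4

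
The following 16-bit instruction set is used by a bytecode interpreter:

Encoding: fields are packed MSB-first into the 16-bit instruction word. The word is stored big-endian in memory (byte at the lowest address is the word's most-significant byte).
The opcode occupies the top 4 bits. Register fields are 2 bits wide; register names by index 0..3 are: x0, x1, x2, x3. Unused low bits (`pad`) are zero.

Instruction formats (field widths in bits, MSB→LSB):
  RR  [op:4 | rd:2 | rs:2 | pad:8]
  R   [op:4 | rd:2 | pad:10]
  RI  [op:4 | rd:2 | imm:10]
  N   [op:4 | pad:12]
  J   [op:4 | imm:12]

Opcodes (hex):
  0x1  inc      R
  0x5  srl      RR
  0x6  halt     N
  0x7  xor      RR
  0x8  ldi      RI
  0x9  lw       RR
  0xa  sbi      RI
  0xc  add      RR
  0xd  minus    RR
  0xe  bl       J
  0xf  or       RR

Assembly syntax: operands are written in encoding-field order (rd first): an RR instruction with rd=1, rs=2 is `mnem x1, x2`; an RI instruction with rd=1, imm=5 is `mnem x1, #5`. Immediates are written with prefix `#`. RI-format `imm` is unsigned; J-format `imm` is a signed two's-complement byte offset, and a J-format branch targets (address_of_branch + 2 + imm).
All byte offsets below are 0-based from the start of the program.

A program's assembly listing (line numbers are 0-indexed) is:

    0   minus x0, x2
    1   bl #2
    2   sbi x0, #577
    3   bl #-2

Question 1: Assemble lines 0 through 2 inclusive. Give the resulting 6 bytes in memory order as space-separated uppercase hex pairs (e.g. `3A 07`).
0. minus fields op=0xd:4|rd=0:2|rs=2:2|pad=0:8 → word d200h → d2 00
1. bl fields op=0xe:4|imm=2:12 → word e002h → e0 02
2. sbi fields op=0xa:4|rd=0:2|imm=577:10 → word a241h → a2 41

D2 00 E0 02 A2 41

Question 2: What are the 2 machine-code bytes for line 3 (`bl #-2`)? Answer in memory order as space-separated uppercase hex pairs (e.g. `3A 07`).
EF FE

3. bl fields op=0xe:4|imm=-2:12 → word effeh → ef fe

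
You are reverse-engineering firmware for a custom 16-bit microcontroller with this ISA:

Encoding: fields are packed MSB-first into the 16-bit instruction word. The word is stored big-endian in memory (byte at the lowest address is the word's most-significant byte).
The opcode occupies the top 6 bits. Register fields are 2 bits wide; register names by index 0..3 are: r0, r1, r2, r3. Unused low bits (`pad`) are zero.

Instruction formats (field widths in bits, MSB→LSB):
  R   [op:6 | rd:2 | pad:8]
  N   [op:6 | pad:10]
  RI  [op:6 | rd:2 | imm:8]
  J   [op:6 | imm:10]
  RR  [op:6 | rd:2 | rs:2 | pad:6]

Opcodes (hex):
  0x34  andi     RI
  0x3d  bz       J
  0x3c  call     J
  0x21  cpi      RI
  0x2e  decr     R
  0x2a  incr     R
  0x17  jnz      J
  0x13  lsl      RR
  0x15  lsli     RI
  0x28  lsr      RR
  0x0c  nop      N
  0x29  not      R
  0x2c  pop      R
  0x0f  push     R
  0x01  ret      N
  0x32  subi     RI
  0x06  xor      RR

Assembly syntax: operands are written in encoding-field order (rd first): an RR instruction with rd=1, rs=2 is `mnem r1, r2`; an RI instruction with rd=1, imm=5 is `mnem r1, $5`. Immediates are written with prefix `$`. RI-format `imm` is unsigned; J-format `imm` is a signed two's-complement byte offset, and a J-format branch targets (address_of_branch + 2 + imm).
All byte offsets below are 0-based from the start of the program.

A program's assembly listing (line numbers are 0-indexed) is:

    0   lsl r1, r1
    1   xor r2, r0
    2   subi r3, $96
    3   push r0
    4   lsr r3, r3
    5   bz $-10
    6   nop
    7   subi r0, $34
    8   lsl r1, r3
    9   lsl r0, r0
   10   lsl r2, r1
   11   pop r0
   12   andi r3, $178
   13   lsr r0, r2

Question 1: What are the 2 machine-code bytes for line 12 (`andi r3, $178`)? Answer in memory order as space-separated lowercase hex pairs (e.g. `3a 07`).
12. andi fields op=0x34:6|rd=3:2|imm=178:8 → word d3b2h → d3 b2

d3 b2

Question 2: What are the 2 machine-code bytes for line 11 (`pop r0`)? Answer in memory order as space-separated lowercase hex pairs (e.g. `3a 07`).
b0 00

L11: pop op=0x2c:6|rd=0:2|pad=0:8 ⇒ 0xb000 ⇒ big b0 00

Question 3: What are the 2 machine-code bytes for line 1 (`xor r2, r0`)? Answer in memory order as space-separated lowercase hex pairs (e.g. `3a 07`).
line 1 (xor): pack op=0x6:6|rd=2:2|rs=0:2|pad=0:6 = 0x1a00; big→ 1a 00

1a 00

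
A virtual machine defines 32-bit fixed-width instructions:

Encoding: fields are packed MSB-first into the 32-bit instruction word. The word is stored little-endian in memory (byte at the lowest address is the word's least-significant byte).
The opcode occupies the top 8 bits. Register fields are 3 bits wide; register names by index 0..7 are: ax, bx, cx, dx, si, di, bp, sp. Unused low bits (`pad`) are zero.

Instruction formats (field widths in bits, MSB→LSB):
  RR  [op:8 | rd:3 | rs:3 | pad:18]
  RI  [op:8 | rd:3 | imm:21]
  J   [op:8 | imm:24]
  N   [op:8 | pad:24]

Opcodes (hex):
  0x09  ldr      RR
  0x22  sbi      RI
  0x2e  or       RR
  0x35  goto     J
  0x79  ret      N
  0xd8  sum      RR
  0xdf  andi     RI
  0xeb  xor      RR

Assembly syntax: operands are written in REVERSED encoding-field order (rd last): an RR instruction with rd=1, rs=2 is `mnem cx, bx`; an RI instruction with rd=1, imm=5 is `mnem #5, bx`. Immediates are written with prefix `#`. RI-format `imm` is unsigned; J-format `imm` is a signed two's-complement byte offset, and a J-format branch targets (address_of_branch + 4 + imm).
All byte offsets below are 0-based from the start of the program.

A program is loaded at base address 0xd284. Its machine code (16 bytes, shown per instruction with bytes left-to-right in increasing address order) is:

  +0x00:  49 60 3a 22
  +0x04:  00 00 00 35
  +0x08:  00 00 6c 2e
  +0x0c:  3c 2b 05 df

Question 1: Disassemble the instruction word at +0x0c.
off 0x0c: read 3c 2b 05 df as little → 0xdf052b3c
  op=0xdf052b3c>>24=0xdf ⇒ andi (RI)
  rd: (w>>21)&0x7=0x0 → ax
  imm: (w>>0)&0x1fffff=0x52b3c → #338748

andi #338748, ax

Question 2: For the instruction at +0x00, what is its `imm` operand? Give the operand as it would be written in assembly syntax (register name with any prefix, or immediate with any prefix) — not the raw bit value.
#1728585

@+00  little-endian(49 60 3a 22) = 0x223a6049
  top 8b → 0x22 → sbi [RI]
  rd: (w>>21)&0x7=0x1 → bx
  imm: (w>>0)&0x1fffff=0x1a6049 → #1728585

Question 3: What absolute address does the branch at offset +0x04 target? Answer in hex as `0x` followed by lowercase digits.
0xd28c

off 0x04: read 00 00 00 35 as little → 0x35000000
  top 8b → 0x35 → goto [J]
  [23:0] imm=0 = #0
  target = base 0xd284 + off 0x04 + 4 + imm 0 = 0xd28c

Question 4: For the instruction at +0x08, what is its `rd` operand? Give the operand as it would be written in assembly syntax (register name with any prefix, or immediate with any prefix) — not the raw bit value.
@+08  little-endian(00 00 6c 2e) = 0x2e6c0000
  top 8b → 0x2e → or [RR]
  [23:21] rd=3 = dx
  [20:18] rs=3 = dx

dx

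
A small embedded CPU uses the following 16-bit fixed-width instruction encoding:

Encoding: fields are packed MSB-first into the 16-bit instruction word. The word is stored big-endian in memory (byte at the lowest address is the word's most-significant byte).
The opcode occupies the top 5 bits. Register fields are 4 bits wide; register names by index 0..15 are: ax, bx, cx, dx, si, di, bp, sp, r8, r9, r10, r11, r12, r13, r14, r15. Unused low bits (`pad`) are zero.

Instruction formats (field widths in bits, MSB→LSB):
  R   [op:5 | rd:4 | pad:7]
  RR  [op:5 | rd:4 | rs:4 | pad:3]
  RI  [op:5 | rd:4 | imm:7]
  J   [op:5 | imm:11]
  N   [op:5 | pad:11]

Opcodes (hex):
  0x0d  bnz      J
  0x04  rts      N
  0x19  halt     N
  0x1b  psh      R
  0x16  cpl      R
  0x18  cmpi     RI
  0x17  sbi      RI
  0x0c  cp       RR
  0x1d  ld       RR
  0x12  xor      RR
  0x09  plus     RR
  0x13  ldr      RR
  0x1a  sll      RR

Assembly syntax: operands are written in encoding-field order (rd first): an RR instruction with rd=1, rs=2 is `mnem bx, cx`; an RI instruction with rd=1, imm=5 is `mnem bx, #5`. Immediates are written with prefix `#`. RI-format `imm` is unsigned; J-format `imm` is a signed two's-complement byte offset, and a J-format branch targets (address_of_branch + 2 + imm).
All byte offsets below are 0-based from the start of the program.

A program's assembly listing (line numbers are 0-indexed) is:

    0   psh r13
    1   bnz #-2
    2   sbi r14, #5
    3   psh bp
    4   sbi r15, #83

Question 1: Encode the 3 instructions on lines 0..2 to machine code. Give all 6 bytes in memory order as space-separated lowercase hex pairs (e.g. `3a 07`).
de 80 6f fe bf 05

L0: psh op=0x1b:5|rd=13:4|pad=0:7 ⇒ 0xde80 ⇒ big de 80
L1: bnz op=0xd:5|imm=-2:11 ⇒ 0x6ffe ⇒ big 6f fe
L2: sbi op=0x17:5|rd=14:4|imm=5:7 ⇒ 0xbf05 ⇒ big bf 05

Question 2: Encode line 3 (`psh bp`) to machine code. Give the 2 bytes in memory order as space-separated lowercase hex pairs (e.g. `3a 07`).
db 00

line 3 (psh): pack op=0x1b:5|rd=6:4|pad=0:7 = 0xdb00; big→ db 00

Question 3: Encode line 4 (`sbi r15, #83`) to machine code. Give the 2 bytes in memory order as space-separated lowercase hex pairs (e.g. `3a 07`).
line 4 (sbi): pack op=0x17:5|rd=15:4|imm=83:7 = 0xbfd3; big→ bf d3

bf d3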